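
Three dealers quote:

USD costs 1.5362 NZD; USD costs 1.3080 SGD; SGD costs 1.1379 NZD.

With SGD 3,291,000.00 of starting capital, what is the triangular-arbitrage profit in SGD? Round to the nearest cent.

Profitable loop is SGD → USD → NZD → SGD:
SGD 3,291,000.00 ÷ 1.3080 = USD 2,516,055.05
USD 2,516,055.05 × 1.5362 = NZD 3,865,163.76
NZD 3,865,163.76 ÷ 1.1379 = SGD 3,396,751.70
Profit = SGD 3,396,751.70 − SGD 3,291,000.00

Profit: SGD 105,751.70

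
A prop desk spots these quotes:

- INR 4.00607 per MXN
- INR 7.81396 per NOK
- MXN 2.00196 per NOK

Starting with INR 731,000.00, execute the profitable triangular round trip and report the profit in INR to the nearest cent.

Profitable loop is INR → NOK → MXN → INR:
INR 731,000.00 ÷ 7.81396 = NOK 93,550.52
NOK 93,550.52 × 2.00196 = MXN 187,284.39
MXN 187,284.39 × 4.00607 = INR 750,274.39
Profit = INR 750,274.39 − INR 731,000.00

Profit: INR 19,274.39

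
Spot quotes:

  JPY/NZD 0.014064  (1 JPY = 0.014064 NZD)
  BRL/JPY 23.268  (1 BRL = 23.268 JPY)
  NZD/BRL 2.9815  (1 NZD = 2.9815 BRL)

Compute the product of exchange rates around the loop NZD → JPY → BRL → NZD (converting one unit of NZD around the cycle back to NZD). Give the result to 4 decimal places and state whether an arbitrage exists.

Around NZD → JPY → BRL → NZD: 1 ÷ 0.014064 ÷ 23.268 ÷ 2.9815 = 1.024937
Product > 1; profitable direction is NZD → JPY → BRL → NZD.

1.0249 (arbitrage exists)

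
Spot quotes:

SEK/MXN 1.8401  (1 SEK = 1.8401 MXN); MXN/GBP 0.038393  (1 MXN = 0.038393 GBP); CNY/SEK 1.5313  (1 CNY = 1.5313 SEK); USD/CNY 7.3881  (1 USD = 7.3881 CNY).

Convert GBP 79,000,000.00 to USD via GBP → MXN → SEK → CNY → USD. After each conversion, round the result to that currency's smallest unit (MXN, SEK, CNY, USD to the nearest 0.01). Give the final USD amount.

GBP 79,000,000.00 ÷ 0.038393 = MXN 2,057,666,762.17
MXN 2,057,666,762.17 ÷ 1.8401 = SEK 1,118,236,379.64
SEK 1,118,236,379.64 ÷ 1.5313 = CNY 730,252,974.36
CNY 730,252,974.36 ÷ 7.3881 = USD 98,841,782.65

USD 98,841,782.65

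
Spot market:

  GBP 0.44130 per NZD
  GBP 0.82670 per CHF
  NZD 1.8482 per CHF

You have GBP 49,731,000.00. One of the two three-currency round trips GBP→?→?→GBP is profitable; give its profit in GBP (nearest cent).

Profitable loop is GBP → NZD → CHF → GBP:
GBP 49,731,000.00 ÷ 0.44130 = NZD 112,692,046.23
NZD 112,692,046.23 ÷ 1.8482 = CHF 60,973,945.58
CHF 60,973,945.58 × 0.82670 = GBP 50,407,160.81
Profit = GBP 50,407,160.81 − GBP 49,731,000.00

Profit: GBP 676,160.81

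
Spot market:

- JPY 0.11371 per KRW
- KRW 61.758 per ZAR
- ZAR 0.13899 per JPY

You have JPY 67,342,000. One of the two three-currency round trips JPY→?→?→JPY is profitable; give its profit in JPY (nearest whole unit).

Profit: JPY 1,651,881

Profitable loop is JPY → KRW → ZAR → JPY:
JPY 67,342,000 ÷ 0.11371 = KRW 592,225,838
KRW 592,225,838 ÷ 61.758 = ZAR 9,589,459.47
ZAR 9,589,459.47 ÷ 0.13899 = JPY 68,993,881
Profit = JPY 68,993,881 − JPY 67,342,000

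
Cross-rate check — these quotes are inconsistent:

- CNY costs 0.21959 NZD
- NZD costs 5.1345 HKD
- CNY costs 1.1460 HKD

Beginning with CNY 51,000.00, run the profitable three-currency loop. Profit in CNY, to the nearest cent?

Profit: CNY 837.50

Profitable loop is CNY → HKD → NZD → CNY:
CNY 51,000.00 × 1.1460 = HKD 58,446.00
HKD 58,446.00 ÷ 5.1345 = NZD 11,383.00
NZD 11,383.00 ÷ 0.21959 = CNY 51,837.50
Profit = CNY 51,837.50 − CNY 51,000.00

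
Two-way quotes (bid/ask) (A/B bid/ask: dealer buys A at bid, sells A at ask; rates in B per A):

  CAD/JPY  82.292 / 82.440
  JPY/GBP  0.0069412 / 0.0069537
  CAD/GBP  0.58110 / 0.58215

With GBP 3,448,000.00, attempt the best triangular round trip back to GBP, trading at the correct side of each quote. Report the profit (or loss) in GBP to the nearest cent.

Best loop GBP → JPY → CAD → GBP:
GBP 3,448,000.00 ÷ 0.0069537 (buy JPY at ask) = JPY 495,851,130
JPY 495,851,130 ÷ 82.440 (buy CAD at ask) = CAD 6,014,691.04
CAD 6,014,691.04 × 0.58110 (sell CAD at bid) = GBP 3,495,136.97

Net profit: GBP 47,136.97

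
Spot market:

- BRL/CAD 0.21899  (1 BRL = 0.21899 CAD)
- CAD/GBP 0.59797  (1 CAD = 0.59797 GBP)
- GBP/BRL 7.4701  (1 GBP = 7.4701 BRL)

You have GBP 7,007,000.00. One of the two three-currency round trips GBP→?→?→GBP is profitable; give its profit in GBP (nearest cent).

Profitable loop is GBP → CAD → BRL → GBP:
GBP 7,007,000.00 ÷ 0.59797 = CAD 11,717,979.16
CAD 11,717,979.16 ÷ 0.21899 = BRL 53,509,197.51
BRL 53,509,197.51 ÷ 7.4701 = GBP 7,163,116.63
Profit = GBP 7,163,116.63 − GBP 7,007,000.00

Profit: GBP 156,116.63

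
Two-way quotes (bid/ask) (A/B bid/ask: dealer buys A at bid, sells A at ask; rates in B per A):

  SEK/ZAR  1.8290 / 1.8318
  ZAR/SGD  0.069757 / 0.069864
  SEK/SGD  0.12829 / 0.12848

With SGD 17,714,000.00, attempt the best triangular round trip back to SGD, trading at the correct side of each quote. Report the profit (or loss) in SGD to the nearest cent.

Best loop SGD → ZAR → SEK → SGD:
SGD 17,714,000.00 ÷ 0.069864 (buy ZAR at ask) = ZAR 253,549,753.81
ZAR 253,549,753.81 ÷ 1.8318 (buy SEK at ask) = SEK 138,415,631.51
SEK 138,415,631.51 × 0.12829 (sell SEK at bid) = SGD 17,757,341.37

Net profit: SGD 43,341.37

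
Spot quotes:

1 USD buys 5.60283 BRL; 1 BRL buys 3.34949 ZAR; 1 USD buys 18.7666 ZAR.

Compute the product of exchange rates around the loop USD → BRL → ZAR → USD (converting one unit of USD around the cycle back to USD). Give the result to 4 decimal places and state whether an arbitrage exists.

1.0000 (no arbitrage)

Around USD → BRL → ZAR → USD: 1 × 5.60283 × 3.34949 ÷ 18.7666 = 1.000001
Product ≈ 1 (deviation 0.000%, within rounding noise).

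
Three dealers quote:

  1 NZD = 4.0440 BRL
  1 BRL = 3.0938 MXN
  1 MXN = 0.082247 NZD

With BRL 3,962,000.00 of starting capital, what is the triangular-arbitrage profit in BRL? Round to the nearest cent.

Profitable loop is BRL → MXN → NZD → BRL:
BRL 3,962,000.00 × 3.0938 = MXN 12,257,635.60
MXN 12,257,635.60 × 0.082247 = NZD 1,008,153.76
NZD 1,008,153.76 × 4.0440 = BRL 4,076,973.79
Profit = BRL 4,076,973.79 − BRL 3,962,000.00

Profit: BRL 114,973.79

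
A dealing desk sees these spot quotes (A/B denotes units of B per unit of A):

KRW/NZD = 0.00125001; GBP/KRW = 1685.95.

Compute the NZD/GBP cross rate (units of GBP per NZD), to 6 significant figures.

NZD/GBP = 0.474506

1 NZD ÷ 0.00125001 = 799.994 KRW
799.994 KRW ÷ 1685.95 = 0.474506 GBP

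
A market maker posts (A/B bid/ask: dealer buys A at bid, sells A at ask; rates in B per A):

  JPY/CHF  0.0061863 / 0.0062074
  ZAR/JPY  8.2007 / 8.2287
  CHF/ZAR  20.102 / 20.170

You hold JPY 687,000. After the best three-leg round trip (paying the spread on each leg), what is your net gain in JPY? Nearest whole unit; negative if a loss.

Best loop JPY → CHF → ZAR → JPY:
JPY 687,000 × 0.0061863 (sell JPY at bid) = CHF 4,249.99
CHF 4,249.99 × 20.102 (sell CHF at bid) = ZAR 85,433.26
ZAR 85,433.26 × 8.2007 (sell ZAR at bid) = JPY 700,613

Net profit: JPY 13,613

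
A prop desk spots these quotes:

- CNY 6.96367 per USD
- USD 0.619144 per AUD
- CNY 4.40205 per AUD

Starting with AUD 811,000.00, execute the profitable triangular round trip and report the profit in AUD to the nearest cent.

Profitable loop is AUD → CNY → USD → AUD:
AUD 811,000.00 × 4.40205 = CNY 3,570,062.55
CNY 3,570,062.55 ÷ 6.96367 = USD 512,669.69
USD 512,669.69 ÷ 0.619144 = AUD 828,029.81
Profit = AUD 828,029.81 − AUD 811,000.00

Profit: AUD 17,029.81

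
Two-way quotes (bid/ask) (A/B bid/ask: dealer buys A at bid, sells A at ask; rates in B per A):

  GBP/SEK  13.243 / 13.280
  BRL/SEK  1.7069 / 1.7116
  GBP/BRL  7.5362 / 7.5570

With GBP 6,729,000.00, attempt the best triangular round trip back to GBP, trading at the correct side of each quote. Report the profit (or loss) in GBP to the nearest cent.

Best loop GBP → SEK → BRL → GBP:
GBP 6,729,000.00 × 13.243 (sell GBP at bid) = SEK 89,112,147.00
SEK 89,112,147.00 ÷ 1.7116 (buy BRL at ask) = BRL 52,063,652.14
BRL 52,063,652.14 ÷ 7.5570 (buy GBP at ask) = GBP 6,889,460.39

Net profit: GBP 160,460.39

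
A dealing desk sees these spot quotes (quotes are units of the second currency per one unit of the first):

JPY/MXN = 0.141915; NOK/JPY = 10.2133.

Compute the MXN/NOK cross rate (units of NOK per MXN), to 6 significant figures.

MXN/NOK = 0.689931

1 MXN ÷ 0.141915 = 7.04647 JPY
7.04647 JPY ÷ 10.2133 = 0.689931 NOK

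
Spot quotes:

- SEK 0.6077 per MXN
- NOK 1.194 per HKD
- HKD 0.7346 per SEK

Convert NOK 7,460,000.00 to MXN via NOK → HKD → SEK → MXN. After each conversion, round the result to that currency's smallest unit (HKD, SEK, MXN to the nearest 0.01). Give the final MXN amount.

NOK 7,460,000.00 ÷ 1.194 = HKD 6,247,906.20
HKD 6,247,906.20 ÷ 0.7346 = SEK 8,505,181.32
SEK 8,505,181.32 ÷ 0.6077 = MXN 13,995,690.83

MXN 13,995,690.83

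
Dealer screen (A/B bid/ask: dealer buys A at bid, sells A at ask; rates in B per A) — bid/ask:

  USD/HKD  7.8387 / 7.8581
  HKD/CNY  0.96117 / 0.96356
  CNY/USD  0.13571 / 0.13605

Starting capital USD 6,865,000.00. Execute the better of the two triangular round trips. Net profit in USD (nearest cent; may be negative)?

Best loop USD → HKD → CNY → USD:
USD 6,865,000.00 × 7.8387 (sell USD at bid) = HKD 53,812,675.50
HKD 53,812,675.50 × 0.96117 (sell HKD at bid) = CNY 51,723,129.31
CNY 51,723,129.31 × 0.13571 (sell CNY at bid) = USD 7,019,345.88

Net profit: USD 154,345.88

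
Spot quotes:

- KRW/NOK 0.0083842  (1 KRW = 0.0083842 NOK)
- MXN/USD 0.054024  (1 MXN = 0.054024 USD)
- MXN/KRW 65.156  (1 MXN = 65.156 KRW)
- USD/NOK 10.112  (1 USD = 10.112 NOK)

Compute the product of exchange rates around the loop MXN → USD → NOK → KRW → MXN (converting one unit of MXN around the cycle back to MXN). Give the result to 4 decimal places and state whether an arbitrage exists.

1.0000 (no arbitrage)

Around MXN → USD → NOK → KRW → MXN: 1 × 0.054024 × 10.112 ÷ 0.0083842 ÷ 65.156 = 1.000018
Product ≈ 1 (deviation 0.002%, within rounding noise).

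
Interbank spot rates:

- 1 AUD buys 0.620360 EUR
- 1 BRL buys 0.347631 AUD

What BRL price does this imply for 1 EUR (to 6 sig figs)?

1 EUR ÷ 0.620360 = 1.61197 AUD
1.61197 AUD ÷ 0.347631 = 4.63701 BRL

EUR/BRL = 4.63701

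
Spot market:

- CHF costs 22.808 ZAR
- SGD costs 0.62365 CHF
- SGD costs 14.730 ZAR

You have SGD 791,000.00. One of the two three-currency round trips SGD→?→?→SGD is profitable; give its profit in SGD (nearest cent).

Profit: SGD 28,126.73

Profitable loop is SGD → ZAR → CHF → SGD:
SGD 791,000.00 × 14.730 = ZAR 11,651,430.00
ZAR 11,651,430.00 ÷ 22.808 = CHF 510,848.39
CHF 510,848.39 ÷ 0.62365 = SGD 819,126.73
Profit = SGD 819,126.73 − SGD 791,000.00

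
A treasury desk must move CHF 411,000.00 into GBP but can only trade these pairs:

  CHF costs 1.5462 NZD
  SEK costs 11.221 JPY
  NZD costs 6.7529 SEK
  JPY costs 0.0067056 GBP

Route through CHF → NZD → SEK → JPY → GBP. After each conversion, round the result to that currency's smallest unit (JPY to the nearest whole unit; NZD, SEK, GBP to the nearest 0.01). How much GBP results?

GBP 322,899.24

CHF 411,000.00 × 1.5462 = NZD 635,488.20
NZD 635,488.20 × 6.7529 = SEK 4,291,388.27
SEK 4,291,388.27 × 11.221 = JPY 48,153,668
JPY 48,153,668 × 0.0067056 = GBP 322,899.24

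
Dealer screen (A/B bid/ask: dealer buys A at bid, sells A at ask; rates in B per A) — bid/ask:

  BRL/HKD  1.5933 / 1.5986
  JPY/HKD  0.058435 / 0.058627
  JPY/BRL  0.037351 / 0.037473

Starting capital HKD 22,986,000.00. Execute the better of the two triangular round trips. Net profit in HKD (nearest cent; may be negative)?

Best loop HKD → JPY → BRL → HKD:
HKD 22,986,000.00 ÷ 0.058627 (buy JPY at ask) = JPY 392,071,912
JPY 392,071,912 × 0.037351 (sell JPY at bid) = BRL 14,644,277.99
BRL 14,644,277.99 × 1.5933 (sell BRL at bid) = HKD 23,332,728.13

Net profit: HKD 346,728.13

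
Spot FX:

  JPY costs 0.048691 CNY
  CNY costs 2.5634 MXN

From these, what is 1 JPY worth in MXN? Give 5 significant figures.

JPY/MXN = 0.12481

1 JPY × 0.048691 = 0.048691 CNY
0.048691 CNY × 2.5634 = 0.124815 MXN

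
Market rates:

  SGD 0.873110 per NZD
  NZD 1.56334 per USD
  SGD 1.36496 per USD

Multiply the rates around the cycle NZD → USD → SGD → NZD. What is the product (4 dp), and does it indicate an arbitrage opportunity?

1.0000 (no arbitrage)

Around NZD → USD → SGD → NZD: 1 ÷ 1.56334 × 1.36496 ÷ 0.873110 = 0.999994
Product ≈ 1 (deviation 0.001%, within rounding noise).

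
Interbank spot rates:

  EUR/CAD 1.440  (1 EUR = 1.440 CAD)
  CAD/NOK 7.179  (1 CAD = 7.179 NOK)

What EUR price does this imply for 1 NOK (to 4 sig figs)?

NOK/EUR = 0.09673

1 NOK ÷ 7.179 = 0.139295 CAD
0.139295 CAD ÷ 1.440 = 0.0967328 EUR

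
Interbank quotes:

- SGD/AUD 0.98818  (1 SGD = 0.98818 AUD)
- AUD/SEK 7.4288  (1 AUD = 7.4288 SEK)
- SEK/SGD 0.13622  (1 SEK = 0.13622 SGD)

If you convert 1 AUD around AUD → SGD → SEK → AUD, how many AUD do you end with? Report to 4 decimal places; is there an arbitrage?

Around AUD → SGD → SEK → AUD: 1 ÷ 0.98818 ÷ 0.13622 ÷ 7.4288 = 1.000010
Product ≈ 1 (deviation 0.001%, within rounding noise).

1.0000 (no arbitrage)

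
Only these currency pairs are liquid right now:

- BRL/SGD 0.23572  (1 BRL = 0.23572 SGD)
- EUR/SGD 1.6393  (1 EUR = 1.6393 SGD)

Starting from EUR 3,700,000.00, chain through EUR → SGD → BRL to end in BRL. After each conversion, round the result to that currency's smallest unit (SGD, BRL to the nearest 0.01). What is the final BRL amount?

BRL 25,731,418.63

EUR 3,700,000.00 × 1.6393 = SGD 6,065,410.00
SGD 6,065,410.00 ÷ 0.23572 = BRL 25,731,418.63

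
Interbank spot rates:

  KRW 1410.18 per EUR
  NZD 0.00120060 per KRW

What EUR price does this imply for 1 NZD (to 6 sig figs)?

1 NZD ÷ 0.00120060 = 832.917 KRW
832.917 KRW ÷ 1410.18 = 0.590646 EUR

NZD/EUR = 0.590646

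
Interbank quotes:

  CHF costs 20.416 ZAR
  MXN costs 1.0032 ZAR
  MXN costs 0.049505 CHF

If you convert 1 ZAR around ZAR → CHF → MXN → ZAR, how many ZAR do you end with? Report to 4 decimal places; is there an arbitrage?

0.9926 (arbitrage exists)

Around ZAR → CHF → MXN → ZAR: 1 ÷ 20.416 ÷ 0.049505 × 1.0032 = 0.992585
Product < 1; profitable direction is ZAR → MXN → CHF → ZAR.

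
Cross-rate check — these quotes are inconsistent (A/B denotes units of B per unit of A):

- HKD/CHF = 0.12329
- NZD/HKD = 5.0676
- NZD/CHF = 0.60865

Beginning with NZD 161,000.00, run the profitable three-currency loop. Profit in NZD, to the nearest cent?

Profit: NZD 4,267.87

Profitable loop is NZD → HKD → CHF → NZD:
NZD 161,000.00 × 5.0676 = HKD 815,883.60
HKD 815,883.60 × 0.12329 = CHF 100,590.29
CHF 100,590.29 ÷ 0.60865 = NZD 165,267.87
Profit = NZD 165,267.87 − NZD 161,000.00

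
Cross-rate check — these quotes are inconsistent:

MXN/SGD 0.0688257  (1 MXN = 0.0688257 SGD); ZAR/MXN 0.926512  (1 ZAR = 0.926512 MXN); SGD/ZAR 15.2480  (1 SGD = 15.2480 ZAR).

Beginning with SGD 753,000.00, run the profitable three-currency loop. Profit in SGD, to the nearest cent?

Profit: SGD 21,426.86

Profitable loop is SGD → MXN → ZAR → SGD:
SGD 753,000.00 ÷ 0.0688257 = MXN 10,940,680.59
MXN 10,940,680.59 ÷ 0.926512 = ZAR 11,808,460.75
ZAR 11,808,460.75 ÷ 15.2480 = SGD 774,426.86
Profit = SGD 774,426.86 − SGD 753,000.00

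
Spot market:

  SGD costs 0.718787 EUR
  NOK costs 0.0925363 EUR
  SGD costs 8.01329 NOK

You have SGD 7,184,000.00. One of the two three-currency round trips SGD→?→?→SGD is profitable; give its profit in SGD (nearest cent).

Profit: SGD 227,209.68

Profitable loop is SGD → NOK → EUR → SGD:
SGD 7,184,000.00 × 8.01329 = NOK 57,567,475.36
NOK 57,567,475.36 × 0.0925363 = EUR 5,327,081.17
EUR 5,327,081.17 ÷ 0.718787 = SGD 7,411,209.68
Profit = SGD 7,411,209.68 − SGD 7,184,000.00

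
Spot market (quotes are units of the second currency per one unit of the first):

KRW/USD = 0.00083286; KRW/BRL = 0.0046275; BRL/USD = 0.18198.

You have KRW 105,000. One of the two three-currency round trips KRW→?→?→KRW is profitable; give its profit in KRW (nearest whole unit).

Profit: KRW 1,166

Profitable loop is KRW → BRL → USD → KRW:
KRW 105,000 × 0.0046275 = BRL 485.89
BRL 485.89 × 0.18198 = USD 88.42
USD 88.42 ÷ 0.00083286 = KRW 106,166
Profit = KRW 106,166 − KRW 105,000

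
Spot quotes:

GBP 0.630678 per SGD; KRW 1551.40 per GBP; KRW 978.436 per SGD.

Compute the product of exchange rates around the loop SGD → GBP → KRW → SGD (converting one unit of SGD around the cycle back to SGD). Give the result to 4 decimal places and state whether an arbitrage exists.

1.0000 (no arbitrage)

Around SGD → GBP → KRW → SGD: 1 × 0.630678 × 1551.40 ÷ 978.436 = 0.999998
Product ≈ 1 (deviation 0.000%, within rounding noise).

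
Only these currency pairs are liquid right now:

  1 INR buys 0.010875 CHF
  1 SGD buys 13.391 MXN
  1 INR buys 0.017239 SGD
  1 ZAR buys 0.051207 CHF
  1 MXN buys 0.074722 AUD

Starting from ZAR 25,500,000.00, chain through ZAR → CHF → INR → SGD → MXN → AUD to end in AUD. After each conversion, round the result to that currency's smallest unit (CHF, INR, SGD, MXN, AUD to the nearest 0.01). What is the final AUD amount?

AUD 2,071,160.78

ZAR 25,500,000.00 × 0.051207 = CHF 1,305,778.50
CHF 1,305,778.50 ÷ 0.010875 = INR 120,071,586.21
INR 120,071,586.21 × 0.017239 = SGD 2,069,914.07
SGD 2,069,914.07 × 13.391 = MXN 27,718,219.31
MXN 27,718,219.31 × 0.074722 = AUD 2,071,160.78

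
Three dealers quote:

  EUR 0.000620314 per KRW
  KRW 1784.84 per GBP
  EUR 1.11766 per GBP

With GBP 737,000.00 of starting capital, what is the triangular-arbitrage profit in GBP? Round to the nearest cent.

Profit: GBP 6,988.67

Profitable loop is GBP → EUR → KRW → GBP:
GBP 737,000.00 × 1.11766 = EUR 823,715.42
EUR 823,715.42 ÷ 0.000620314 = KRW 1,327,900,741
KRW 1,327,900,741 ÷ 1784.84 = GBP 743,988.67
Profit = GBP 743,988.67 − GBP 737,000.00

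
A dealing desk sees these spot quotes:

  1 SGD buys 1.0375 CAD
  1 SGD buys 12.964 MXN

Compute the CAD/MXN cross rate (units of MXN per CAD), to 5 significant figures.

CAD/MXN = 12.495

1 CAD ÷ 1.0375 = 0.963855 SGD
0.963855 SGD × 12.964 = 12.4954 MXN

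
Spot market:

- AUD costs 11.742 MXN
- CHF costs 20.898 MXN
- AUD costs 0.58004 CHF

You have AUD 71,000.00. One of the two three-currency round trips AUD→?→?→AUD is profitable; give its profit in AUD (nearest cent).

Profit: AUD 2,295.78

Profitable loop is AUD → CHF → MXN → AUD:
AUD 71,000.00 × 0.58004 = CHF 41,182.84
CHF 41,182.84 × 20.898 = MXN 860,638.99
MXN 860,638.99 ÷ 11.742 = AUD 73,295.78
Profit = AUD 73,295.78 − AUD 71,000.00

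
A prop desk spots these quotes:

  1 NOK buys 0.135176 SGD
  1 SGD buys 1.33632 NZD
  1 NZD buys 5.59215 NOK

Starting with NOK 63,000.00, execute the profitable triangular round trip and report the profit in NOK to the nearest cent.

Profitable loop is NOK → SGD → NZD → NOK:
NOK 63,000.00 × 0.135176 = SGD 8,516.09
SGD 8,516.09 × 1.33632 = NZD 11,380.22
NZD 11,380.22 × 5.59215 = NOK 63,639.89
Profit = NOK 63,639.89 − NOK 63,000.00

Profit: NOK 639.89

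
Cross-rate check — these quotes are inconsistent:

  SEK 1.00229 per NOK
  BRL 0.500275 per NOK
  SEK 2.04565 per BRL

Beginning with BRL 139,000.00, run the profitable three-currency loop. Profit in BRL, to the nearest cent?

Profit: BRL 2,925.86

Profitable loop is BRL → SEK → NOK → BRL:
BRL 139,000.00 × 2.04565 = SEK 284,345.35
SEK 284,345.35 ÷ 1.00229 = NOK 283,695.69
NOK 283,695.69 × 0.500275 = BRL 141,925.86
Profit = BRL 141,925.86 − BRL 139,000.00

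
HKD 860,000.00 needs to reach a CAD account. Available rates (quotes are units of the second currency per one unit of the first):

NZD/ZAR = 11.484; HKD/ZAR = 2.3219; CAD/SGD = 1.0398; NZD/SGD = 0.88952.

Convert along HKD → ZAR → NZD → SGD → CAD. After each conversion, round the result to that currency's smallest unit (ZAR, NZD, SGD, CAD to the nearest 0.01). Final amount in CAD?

CAD 148,749.22

HKD 860,000.00 × 2.3219 = ZAR 1,996,834.00
ZAR 1,996,834.00 ÷ 11.484 = NZD 173,879.66
NZD 173,879.66 × 0.88952 = SGD 154,669.44
SGD 154,669.44 ÷ 1.0398 = CAD 148,749.22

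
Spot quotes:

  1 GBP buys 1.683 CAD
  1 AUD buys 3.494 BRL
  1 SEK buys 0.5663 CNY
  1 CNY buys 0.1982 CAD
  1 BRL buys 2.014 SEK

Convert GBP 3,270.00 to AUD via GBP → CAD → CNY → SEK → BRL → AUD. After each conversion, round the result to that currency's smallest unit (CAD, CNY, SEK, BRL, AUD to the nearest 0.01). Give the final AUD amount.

GBP 3,270.00 × 1.683 = CAD 5,503.41
CAD 5,503.41 ÷ 0.1982 = CNY 27,766.95
CNY 27,766.95 ÷ 0.5663 = SEK 49,032.23
SEK 49,032.23 ÷ 2.014 = BRL 24,345.70
BRL 24,345.70 ÷ 3.494 = AUD 6,967.86

AUD 6,967.86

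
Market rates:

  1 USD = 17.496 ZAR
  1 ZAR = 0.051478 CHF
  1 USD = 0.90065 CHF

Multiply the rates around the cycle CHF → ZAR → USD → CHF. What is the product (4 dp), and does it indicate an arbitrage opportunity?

1.0000 (no arbitrage)

Around CHF → ZAR → USD → CHF: 1 ÷ 0.051478 ÷ 17.496 × 0.90065 = 0.999990
Product ≈ 1 (deviation 0.001%, within rounding noise).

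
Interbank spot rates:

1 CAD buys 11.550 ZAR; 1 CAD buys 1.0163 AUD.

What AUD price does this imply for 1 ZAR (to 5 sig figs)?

ZAR/AUD = 0.087991

1 ZAR ÷ 11.550 = 0.0865801 CAD
0.0865801 CAD × 1.0163 = 0.0879913 AUD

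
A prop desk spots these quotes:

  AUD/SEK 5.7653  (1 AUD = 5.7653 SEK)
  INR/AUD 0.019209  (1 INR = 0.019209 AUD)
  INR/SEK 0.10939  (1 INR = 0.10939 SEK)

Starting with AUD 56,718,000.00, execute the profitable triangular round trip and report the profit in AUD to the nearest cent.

Profit: AUD 702,894.47

Profitable loop is AUD → SEK → INR → AUD:
AUD 56,718,000.00 × 5.7653 = SEK 326,996,285.40
SEK 326,996,285.40 ÷ 0.10939 = INR 2,989,270,366.58
INR 2,989,270,366.58 × 0.019209 = AUD 57,420,894.47
Profit = AUD 57,420,894.47 − AUD 56,718,000.00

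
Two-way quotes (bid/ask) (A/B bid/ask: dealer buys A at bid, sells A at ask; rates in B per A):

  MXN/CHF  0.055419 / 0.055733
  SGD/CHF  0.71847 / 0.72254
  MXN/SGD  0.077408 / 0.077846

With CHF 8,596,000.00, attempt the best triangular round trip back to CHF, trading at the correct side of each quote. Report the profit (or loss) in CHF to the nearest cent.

Best loop CHF → MXN → SGD → CHF:
CHF 8,596,000.00 ÷ 0.055733 (buy MXN at ask) = MXN 154,235,372.22
MXN 154,235,372.22 × 0.077408 (sell MXN at bid) = SGD 11,939,051.69
SGD 11,939,051.69 × 0.71847 (sell SGD at bid) = CHF 8,577,850.47

Net result: CHF -18,149.53 (no profitable arbitrage after spreads)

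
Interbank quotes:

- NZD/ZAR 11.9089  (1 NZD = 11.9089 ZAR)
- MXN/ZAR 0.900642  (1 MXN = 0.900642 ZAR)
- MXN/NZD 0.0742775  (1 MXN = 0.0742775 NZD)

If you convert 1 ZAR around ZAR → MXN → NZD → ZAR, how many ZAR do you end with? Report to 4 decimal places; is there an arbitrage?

0.9821 (arbitrage exists)

Around ZAR → MXN → NZD → ZAR: 1 ÷ 0.900642 × 0.0742775 × 11.9089 = 0.982148
Product < 1; profitable direction is ZAR → NZD → MXN → ZAR.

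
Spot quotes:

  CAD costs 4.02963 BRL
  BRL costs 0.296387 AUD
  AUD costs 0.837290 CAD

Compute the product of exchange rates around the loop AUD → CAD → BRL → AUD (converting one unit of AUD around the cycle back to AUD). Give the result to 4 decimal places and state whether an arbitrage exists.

Around AUD → CAD → BRL → AUD: 1 × 0.837290 × 4.02963 × 0.296387 = 1.000001
Product ≈ 1 (deviation 0.000%, within rounding noise).

1.0000 (no arbitrage)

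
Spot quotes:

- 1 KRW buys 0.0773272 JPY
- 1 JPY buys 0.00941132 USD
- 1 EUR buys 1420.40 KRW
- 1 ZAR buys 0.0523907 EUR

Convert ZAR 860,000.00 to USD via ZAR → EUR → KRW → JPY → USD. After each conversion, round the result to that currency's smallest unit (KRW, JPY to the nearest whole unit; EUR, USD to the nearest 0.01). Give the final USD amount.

ZAR 860,000.00 × 0.0523907 = EUR 45,056.00
EUR 45,056.00 × 1420.40 = KRW 63,997,542
KRW 63,997,542 × 0.0773272 = JPY 4,948,751
JPY 4,948,751 × 0.00941132 = USD 46,574.28

USD 46,574.28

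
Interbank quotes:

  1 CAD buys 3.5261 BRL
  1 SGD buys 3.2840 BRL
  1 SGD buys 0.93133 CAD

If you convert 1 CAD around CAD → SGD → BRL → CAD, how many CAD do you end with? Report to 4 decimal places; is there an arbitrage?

1.0000 (no arbitrage)

Around CAD → SGD → BRL → CAD: 1 ÷ 0.93133 × 3.2840 ÷ 3.5261 = 1.000011
Product ≈ 1 (deviation 0.001%, within rounding noise).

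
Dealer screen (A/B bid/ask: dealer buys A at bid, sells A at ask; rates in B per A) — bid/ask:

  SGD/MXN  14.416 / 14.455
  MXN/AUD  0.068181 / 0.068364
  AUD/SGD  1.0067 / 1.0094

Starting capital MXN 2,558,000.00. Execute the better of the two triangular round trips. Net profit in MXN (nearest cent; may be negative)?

Net profit: MXN 6,434.90

Best loop MXN → SGD → AUD → MXN:
MXN 2,558,000.00 ÷ 14.455 (buy SGD at ask) = SGD 176,962.99
SGD 176,962.99 ÷ 1.0094 (buy AUD at ask) = AUD 175,315.03
AUD 175,315.03 ÷ 0.068364 (buy MXN at ask) = MXN 2,564,434.90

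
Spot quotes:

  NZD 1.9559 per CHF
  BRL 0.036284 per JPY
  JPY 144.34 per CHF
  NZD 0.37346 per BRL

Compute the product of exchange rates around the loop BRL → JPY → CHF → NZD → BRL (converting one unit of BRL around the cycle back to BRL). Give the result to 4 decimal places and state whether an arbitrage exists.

1.0000 (no arbitrage)

Around BRL → JPY → CHF → NZD → BRL: 1 ÷ 0.036284 ÷ 144.34 × 1.9559 ÷ 0.37346 = 1.000002
Product ≈ 1 (deviation 0.000%, within rounding noise).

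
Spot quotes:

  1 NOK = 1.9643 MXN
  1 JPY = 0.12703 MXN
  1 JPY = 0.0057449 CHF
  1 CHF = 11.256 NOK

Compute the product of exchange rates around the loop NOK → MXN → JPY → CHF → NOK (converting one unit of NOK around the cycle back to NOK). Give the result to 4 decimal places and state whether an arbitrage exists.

0.9999 (no arbitrage)

Around NOK → MXN → JPY → CHF → NOK: 1 × 1.9643 ÷ 0.12703 × 0.0057449 × 11.256 = 0.999926
Product ≈ 1 (deviation 0.007%, within rounding noise).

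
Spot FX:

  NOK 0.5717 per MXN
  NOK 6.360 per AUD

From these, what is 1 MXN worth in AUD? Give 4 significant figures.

MXN/AUD = 0.08989

1 MXN × 0.5717 = 0.5717 NOK
0.5717 NOK ÷ 6.360 = 0.0898899 AUD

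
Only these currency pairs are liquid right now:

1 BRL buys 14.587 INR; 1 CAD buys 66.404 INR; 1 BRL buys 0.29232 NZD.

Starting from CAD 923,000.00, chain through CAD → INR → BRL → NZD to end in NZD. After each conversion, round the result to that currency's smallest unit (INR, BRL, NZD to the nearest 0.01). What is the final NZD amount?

NZD 1,228,254.85

CAD 923,000.00 × 66.404 = INR 61,290,892.00
INR 61,290,892.00 ÷ 14.587 = BRL 4,201,747.58
BRL 4,201,747.58 × 0.29232 = NZD 1,228,254.85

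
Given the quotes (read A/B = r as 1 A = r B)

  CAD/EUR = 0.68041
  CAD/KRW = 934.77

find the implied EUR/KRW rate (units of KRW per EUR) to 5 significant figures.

EUR/KRW = 1373.8

1 EUR ÷ 0.68041 = 1.4697 CAD
1.4697 CAD × 934.77 = 1373.83 KRW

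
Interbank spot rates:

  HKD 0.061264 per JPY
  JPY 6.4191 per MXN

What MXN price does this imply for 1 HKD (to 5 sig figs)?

1 HKD ÷ 0.061264 = 16.3228 JPY
16.3228 JPY ÷ 6.4191 = 2.54285 MXN

HKD/MXN = 2.5428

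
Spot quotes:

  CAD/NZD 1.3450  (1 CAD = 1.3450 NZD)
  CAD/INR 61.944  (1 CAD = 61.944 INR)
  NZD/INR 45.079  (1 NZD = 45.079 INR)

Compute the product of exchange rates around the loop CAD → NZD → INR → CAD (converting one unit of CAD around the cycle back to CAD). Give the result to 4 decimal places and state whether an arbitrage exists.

0.9788 (arbitrage exists)

Around CAD → NZD → INR → CAD: 1 × 1.3450 × 45.079 ÷ 61.944 = 0.978808
Product < 1; profitable direction is CAD → INR → NZD → CAD.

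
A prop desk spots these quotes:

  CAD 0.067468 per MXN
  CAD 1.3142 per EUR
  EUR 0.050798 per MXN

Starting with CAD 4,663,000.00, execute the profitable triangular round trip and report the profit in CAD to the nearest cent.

Profit: CAD 49,541.36

Profitable loop is CAD → EUR → MXN → CAD:
CAD 4,663,000.00 ÷ 1.3142 = EUR 3,548,166.18
EUR 3,548,166.18 ÷ 0.050798 = MXN 69,848,540.98
MXN 69,848,540.98 × 0.067468 = CAD 4,712,541.36
Profit = CAD 4,712,541.36 − CAD 4,663,000.00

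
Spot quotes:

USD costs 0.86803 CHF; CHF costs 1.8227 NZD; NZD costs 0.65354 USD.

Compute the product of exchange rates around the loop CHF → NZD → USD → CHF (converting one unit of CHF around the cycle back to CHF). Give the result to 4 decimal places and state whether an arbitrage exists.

1.0340 (arbitrage exists)

Around CHF → NZD → USD → CHF: 1 × 1.8227 × 0.65354 × 0.86803 = 1.034004
Product > 1; profitable direction is CHF → NZD → USD → CHF.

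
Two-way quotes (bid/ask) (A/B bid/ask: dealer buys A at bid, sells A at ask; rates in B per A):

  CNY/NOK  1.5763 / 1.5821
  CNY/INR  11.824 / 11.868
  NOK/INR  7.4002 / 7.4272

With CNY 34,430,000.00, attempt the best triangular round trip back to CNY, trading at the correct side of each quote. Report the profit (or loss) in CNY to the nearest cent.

Net profit: CNY 215,145.89

Best loop CNY → INR → NOK → CNY:
CNY 34,430,000.00 × 11.824 (sell CNY at bid) = INR 407,100,320.00
INR 407,100,320.00 ÷ 7.4272 (buy NOK at ask) = NOK 54,812,085.31
NOK 54,812,085.31 ÷ 1.5821 (buy CNY at ask) = CNY 34,645,145.89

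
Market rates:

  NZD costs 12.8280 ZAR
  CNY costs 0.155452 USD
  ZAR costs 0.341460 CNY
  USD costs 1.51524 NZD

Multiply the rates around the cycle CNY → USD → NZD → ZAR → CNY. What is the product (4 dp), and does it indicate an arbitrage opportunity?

1.0318 (arbitrage exists)

Around CNY → USD → NZD → ZAR → CNY: 1 × 0.155452 × 1.51524 × 12.8280 × 0.341460 = 1.031755
Product > 1; profitable direction is CNY → USD → NZD → ZAR → CNY.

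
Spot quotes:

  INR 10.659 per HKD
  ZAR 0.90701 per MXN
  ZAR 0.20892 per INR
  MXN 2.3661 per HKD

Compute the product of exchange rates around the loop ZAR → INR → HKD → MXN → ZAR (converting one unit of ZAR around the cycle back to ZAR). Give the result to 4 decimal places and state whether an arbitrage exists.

Around ZAR → INR → HKD → MXN → ZAR: 1 ÷ 0.20892 ÷ 10.659 × 2.3661 × 0.90701 = 0.963715
Product < 1; profitable direction is ZAR → MXN → HKD → INR → ZAR.

0.9637 (arbitrage exists)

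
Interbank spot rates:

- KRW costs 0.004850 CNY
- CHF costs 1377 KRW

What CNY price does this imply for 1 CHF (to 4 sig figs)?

1 CHF × 1377 = 1377 KRW
1377 KRW × 0.004850 = 6.67845 CNY

CHF/CNY = 6.678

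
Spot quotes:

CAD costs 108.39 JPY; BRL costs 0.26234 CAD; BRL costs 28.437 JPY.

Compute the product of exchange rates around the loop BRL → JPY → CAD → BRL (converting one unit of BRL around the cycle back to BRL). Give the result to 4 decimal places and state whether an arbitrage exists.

Around BRL → JPY → CAD → BRL: 1 × 28.437 ÷ 108.39 ÷ 0.26234 = 1.000069
Product ≈ 1 (deviation 0.007%, within rounding noise).

1.0001 (no arbitrage)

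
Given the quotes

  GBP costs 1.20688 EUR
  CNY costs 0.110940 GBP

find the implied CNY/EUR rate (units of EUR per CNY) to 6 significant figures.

1 CNY × 0.110940 = 0.11094 GBP
0.11094 GBP × 1.20688 = 0.133891 EUR

CNY/EUR = 0.133891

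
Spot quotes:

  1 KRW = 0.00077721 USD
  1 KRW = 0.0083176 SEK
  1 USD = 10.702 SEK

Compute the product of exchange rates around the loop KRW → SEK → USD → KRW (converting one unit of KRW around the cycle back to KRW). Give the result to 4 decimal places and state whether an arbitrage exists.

Around KRW → SEK → USD → KRW: 1 × 0.0083176 ÷ 10.702 ÷ 0.00077721 = 0.999988
Product ≈ 1 (deviation 0.001%, within rounding noise).

1.0000 (no arbitrage)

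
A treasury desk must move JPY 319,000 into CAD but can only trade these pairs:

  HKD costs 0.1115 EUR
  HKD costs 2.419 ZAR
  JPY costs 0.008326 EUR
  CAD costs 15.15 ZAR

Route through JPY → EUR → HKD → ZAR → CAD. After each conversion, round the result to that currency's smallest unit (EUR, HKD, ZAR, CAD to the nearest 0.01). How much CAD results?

JPY 319,000 × 0.008326 = EUR 2,655.99
EUR 2,655.99 ÷ 0.1115 = HKD 23,820.54
HKD 23,820.54 × 2.419 = ZAR 57,621.89
ZAR 57,621.89 ÷ 15.15 = CAD 3,803.43

CAD 3,803.43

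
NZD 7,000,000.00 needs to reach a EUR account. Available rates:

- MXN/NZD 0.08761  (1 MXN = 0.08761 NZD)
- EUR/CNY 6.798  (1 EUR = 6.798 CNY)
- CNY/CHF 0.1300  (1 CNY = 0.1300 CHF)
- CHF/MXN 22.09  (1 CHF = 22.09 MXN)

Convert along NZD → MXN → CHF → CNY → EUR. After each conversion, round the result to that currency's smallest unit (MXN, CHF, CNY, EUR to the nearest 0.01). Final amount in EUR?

NZD 7,000,000.00 ÷ 0.08761 = MXN 79,899,554.85
MXN 79,899,554.85 ÷ 22.09 = CHF 3,617,001.12
CHF 3,617,001.12 ÷ 0.1300 = CNY 27,823,085.54
CNY 27,823,085.54 ÷ 6.798 = EUR 4,092,834.00

EUR 4,092,834.00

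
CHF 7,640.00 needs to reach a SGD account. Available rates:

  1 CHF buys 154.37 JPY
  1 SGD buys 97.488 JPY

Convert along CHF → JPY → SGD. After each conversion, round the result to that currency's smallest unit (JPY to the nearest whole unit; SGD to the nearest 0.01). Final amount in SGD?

CHF 7,640.00 × 154.37 = JPY 1,179,387
JPY 1,179,387 ÷ 97.488 = SGD 12,097.77

SGD 12,097.77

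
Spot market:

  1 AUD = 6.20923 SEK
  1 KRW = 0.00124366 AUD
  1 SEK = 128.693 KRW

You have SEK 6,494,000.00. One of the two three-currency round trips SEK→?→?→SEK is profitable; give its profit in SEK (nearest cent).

Profitable loop is SEK → AUD → KRW → SEK:
SEK 6,494,000.00 ÷ 6.20923 = AUD 1,045,862.37
AUD 1,045,862.37 ÷ 0.00124366 = KRW 840,955,220
KRW 840,955,220 ÷ 128.693 = SEK 6,534,584.01
Profit = SEK 6,534,584.01 − SEK 6,494,000.00

Profit: SEK 40,584.01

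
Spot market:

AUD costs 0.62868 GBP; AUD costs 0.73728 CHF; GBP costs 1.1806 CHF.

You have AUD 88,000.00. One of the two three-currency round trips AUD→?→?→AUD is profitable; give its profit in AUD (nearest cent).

Profit: AUD 589.58

Profitable loop is AUD → GBP → CHF → AUD:
AUD 88,000.00 × 0.62868 = GBP 55,323.84
GBP 55,323.84 × 1.1806 = CHF 65,315.33
CHF 65,315.33 ÷ 0.73728 = AUD 88,589.58
Profit = AUD 88,589.58 − AUD 88,000.00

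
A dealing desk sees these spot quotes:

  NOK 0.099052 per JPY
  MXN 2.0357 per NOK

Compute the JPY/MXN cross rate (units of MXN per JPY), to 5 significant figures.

JPY/MXN = 0.20164

1 JPY × 0.099052 = 0.099052 NOK
0.099052 NOK × 2.0357 = 0.20164 MXN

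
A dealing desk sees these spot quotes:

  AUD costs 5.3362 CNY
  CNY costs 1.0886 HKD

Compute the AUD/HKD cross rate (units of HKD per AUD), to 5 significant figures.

1 AUD × 5.3362 = 5.3362 CNY
5.3362 CNY × 1.0886 = 5.80899 HKD

AUD/HKD = 5.8090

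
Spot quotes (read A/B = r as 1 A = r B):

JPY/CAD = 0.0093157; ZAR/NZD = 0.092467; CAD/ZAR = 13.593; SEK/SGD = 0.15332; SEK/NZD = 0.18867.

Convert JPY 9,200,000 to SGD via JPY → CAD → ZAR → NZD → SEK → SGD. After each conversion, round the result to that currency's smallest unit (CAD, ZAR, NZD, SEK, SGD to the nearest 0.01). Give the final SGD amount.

SGD 87,538.96

JPY 9,200,000 × 0.0093157 = CAD 85,704.44
CAD 85,704.44 × 13.593 = ZAR 1,164,980.45
ZAR 1,164,980.45 × 0.092467 = NZD 107,722.25
NZD 107,722.25 ÷ 0.18867 = SEK 570,955.90
SEK 570,955.90 × 0.15332 = SGD 87,538.96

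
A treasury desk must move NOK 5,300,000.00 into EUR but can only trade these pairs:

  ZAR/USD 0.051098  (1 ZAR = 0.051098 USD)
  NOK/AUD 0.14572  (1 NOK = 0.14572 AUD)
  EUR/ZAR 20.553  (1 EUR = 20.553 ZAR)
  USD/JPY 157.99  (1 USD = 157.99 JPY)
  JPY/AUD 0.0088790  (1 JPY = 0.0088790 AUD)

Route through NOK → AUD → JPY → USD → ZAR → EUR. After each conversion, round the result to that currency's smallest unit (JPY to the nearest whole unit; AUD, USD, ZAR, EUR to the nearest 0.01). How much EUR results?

NOK 5,300,000.00 × 0.14572 = AUD 772,316.00
AUD 772,316.00 ÷ 0.0088790 = JPY 86,982,318
JPY 86,982,318 ÷ 157.99 = USD 550,555.85
USD 550,555.85 ÷ 0.051098 = ZAR 10,774,508.79
ZAR 10,774,508.79 ÷ 20.553 = EUR 524,230.47

EUR 524,230.47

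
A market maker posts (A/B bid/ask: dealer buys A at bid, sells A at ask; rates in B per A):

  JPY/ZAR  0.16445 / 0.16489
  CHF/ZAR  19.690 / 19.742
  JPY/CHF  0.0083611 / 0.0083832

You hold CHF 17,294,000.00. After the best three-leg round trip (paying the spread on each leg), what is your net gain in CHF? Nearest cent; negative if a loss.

Best loop CHF → ZAR → JPY → CHF:
CHF 17,294,000.00 × 19.690 (sell CHF at bid) = ZAR 340,518,860.00
ZAR 340,518,860.00 ÷ 0.16489 (buy JPY at ask) = JPY 2,065,127,418
JPY 2,065,127,418 × 0.0083611 (sell JPY at bid) = CHF 17,266,736.86

Net result: CHF -27,263.14 (no profitable arbitrage after spreads)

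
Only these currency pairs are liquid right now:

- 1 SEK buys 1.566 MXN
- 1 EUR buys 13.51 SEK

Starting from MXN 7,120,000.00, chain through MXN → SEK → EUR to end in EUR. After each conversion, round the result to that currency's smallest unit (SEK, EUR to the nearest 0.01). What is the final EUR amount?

EUR 336,537.05

MXN 7,120,000.00 ÷ 1.566 = SEK 4,546,615.58
SEK 4,546,615.58 ÷ 13.51 = EUR 336,537.05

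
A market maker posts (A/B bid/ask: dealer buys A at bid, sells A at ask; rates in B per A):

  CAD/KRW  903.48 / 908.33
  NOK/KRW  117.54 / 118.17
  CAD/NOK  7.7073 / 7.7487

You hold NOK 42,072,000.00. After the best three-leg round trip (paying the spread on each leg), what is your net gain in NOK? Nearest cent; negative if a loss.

Net result: NOK -111,809.63 (no profitable arbitrage after spreads)

Best loop NOK → KRW → CAD → NOK:
NOK 42,072,000.00 × 117.54 (sell NOK at bid) = KRW 4,945,142,880
KRW 4,945,142,880 ÷ 908.33 (buy CAD at ask) = CAD 5,444,213.98
CAD 5,444,213.98 × 7.7073 (sell CAD at bid) = NOK 41,960,190.37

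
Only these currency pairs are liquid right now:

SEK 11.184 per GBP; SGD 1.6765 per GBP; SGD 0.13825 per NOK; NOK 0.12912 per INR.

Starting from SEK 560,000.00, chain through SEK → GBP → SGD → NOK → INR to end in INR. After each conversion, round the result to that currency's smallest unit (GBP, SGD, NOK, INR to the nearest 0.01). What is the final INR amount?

SEK 560,000.00 ÷ 11.184 = GBP 50,071.53
GBP 50,071.53 × 1.6765 = SGD 83,944.92
SGD 83,944.92 ÷ 0.13825 = NOK 607,196.53
NOK 607,196.53 ÷ 0.12912 = INR 4,702,575.36

INR 4,702,575.36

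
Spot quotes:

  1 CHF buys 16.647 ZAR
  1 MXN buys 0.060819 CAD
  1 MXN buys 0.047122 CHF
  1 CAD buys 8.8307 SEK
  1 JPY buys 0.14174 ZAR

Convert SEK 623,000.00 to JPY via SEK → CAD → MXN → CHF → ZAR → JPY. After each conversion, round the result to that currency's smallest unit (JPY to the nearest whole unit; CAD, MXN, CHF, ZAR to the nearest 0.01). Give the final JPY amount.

JPY 6,419,791

SEK 623,000.00 ÷ 8.8307 = CAD 70,549.33
CAD 70,549.33 ÷ 0.060819 = MXN 1,159,988.33
MXN 1,159,988.33 × 0.047122 = CHF 54,660.97
CHF 54,660.97 × 16.647 = ZAR 909,941.17
ZAR 909,941.17 ÷ 0.14174 = JPY 6,419,791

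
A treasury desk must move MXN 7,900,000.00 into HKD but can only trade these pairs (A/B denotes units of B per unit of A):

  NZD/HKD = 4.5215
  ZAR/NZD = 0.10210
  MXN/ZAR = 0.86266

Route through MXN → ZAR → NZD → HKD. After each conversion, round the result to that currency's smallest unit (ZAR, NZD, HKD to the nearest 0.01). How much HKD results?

MXN 7,900,000.00 × 0.86266 = ZAR 6,815,014.00
ZAR 6,815,014.00 × 0.10210 = NZD 695,812.93
NZD 695,812.93 × 4.5215 = HKD 3,146,118.16

HKD 3,146,118.16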